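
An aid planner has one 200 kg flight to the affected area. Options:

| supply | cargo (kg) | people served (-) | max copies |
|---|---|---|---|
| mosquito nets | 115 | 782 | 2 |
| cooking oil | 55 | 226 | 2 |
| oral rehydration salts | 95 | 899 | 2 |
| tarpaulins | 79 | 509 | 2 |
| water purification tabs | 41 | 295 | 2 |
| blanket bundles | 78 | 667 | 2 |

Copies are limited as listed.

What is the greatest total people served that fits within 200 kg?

1798

2×oral rehydration salts uses 190 of the 200 kg and totals 1798.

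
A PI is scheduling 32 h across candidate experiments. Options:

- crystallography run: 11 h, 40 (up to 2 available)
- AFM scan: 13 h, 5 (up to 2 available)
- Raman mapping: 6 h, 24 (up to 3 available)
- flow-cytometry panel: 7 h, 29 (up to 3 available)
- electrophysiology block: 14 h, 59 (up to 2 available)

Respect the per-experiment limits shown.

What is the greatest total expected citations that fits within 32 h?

131

Ranking by ratio (expected citations/h): electrophysiology block 4.21, flow-cytometry panel 4.14, Raman mapping 4.00.
Filling by ratio: 2×electrophysiology block for 118, with 4 h left unused.
The 14 h tied up in electrophysiology block is better spent on 3×Raman mapping — total rises to 131 (32 h).
No other feasible combination exceeds 131.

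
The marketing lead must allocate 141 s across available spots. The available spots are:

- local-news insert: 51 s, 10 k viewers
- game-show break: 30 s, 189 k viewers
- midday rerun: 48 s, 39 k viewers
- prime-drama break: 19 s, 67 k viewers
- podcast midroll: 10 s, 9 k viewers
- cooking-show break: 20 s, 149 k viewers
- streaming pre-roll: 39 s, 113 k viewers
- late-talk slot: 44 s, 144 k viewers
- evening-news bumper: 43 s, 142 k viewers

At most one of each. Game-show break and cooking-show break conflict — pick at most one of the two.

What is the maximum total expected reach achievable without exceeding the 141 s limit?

542

Game-show break + prime-drama break + late-talk slot + evening-news bumper uses 136 of the 141 s and totals 542.
That's the maximum — no feasible swap from here does better than 542.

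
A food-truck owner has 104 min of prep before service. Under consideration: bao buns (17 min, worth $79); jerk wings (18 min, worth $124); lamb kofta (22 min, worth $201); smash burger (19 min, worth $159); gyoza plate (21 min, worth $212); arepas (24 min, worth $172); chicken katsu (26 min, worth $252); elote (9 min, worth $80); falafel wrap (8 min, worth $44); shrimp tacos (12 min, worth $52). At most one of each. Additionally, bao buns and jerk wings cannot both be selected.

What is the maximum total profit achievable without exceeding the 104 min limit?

Taking the top-ratio dishes first gives lamb kofta + smash burger + gyoza plate + chicken katsu + elote for 904 (97 min).
Replace smash burger with arepas: the trade gains 13 net, giving 917 at 102 min.
Next best is jerk wings + lamb kofta + gyoza plate + chicken katsu + elote + falafel wrap at 913 (104 min) — short by 4.

917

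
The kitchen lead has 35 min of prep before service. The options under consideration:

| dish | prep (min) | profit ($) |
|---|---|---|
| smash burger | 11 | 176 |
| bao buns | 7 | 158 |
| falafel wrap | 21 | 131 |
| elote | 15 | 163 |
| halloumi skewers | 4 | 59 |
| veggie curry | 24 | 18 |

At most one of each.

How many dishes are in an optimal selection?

3

Best achievable profit is 497.
smash burger + bao buns + elote hits 497 at 33 min.
Every optimal selection uses 3 dishes.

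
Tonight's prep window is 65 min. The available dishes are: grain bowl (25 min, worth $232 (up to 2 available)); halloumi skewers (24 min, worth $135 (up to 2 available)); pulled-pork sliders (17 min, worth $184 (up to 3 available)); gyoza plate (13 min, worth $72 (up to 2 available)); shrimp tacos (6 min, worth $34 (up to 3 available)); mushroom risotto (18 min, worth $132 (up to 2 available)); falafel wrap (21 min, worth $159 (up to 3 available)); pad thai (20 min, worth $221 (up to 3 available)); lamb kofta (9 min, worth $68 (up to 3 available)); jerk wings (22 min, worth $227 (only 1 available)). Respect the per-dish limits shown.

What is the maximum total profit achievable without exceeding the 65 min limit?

674

By profit per min: pad thai 11.05, pulled-pork sliders 10.82, jerk wings 10.32, grain bowl 9.28 lead.
A density-first pass picks 3×pad thai — 663 at 60 min.
Dropping pad thai frees 20 min; slotting in grain bowl (25 min) lifts the total to 674 at 65 min.
No other feasible combination exceeds 674.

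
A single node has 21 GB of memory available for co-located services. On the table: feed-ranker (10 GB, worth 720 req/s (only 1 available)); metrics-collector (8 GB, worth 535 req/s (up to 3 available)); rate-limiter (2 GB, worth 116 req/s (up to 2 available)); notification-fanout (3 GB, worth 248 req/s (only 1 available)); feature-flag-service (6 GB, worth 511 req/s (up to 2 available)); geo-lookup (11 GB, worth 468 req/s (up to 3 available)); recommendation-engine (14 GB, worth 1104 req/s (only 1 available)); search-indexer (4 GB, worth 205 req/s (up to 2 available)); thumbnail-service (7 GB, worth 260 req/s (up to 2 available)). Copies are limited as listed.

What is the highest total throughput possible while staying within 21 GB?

1615

Ranking by ratio (throughput/GB): feature-flag-service 85.17, notification-fanout 82.67, recommendation-engine 78.86.
Greedy by ratio would take 2×rate-limiter + notification-fanout + 2×feature-flag-service: 19 GB used, total 1502.
Replace 2×rate-limiter and notification-fanout and feature-flag-service with recommendation-engine: the trade gains 113 net, giving 1615 at 20 GB.
No other feasible combination exceeds 1615.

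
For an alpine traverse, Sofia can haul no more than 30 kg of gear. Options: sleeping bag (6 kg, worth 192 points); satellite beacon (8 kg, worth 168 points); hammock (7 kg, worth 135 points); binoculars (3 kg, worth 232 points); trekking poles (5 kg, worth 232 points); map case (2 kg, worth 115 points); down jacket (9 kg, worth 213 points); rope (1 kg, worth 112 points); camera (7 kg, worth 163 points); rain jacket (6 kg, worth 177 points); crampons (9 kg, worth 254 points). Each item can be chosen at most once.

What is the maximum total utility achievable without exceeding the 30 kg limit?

Density check — rope 112.00, binoculars 77.33, map case 57.50, trekking poles 46.40 are the best per kg.
Taking sleeping bag + binoculars + trekking poles + map case + rope + camera + rain jacket: 30 kg used, 1223 in utility.

1223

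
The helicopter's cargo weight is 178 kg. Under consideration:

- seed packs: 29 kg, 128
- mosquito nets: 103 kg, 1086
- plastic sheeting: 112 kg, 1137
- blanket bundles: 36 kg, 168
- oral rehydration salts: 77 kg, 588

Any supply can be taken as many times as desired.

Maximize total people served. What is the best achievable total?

1433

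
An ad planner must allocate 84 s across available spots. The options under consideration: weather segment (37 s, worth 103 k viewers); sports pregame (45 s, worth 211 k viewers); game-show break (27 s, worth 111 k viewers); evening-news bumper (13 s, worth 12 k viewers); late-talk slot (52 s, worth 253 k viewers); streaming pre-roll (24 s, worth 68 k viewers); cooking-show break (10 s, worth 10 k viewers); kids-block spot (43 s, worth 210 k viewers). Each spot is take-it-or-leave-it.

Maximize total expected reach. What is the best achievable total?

364

Taking the top-ratio spots first gives game-show break + cooking-show break + kids-block spot for 331 (80 s).
Dropping cooking-show break and kids-block spot frees 53 s; slotting in late-talk slot (52 s) lifts the total to 364 at 79 s.
Next best is game-show break + evening-news bumper + kids-block spot at 333 (83 s) — short by 31.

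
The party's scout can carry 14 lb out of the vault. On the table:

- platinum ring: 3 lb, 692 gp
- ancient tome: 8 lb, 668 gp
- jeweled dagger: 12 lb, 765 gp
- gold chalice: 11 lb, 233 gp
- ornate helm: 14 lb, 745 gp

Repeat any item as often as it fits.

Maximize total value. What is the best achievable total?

2768

Density check — platinum ring 230.67, ancient tome 83.50, jeweled dagger 63.75 are the best per lb.
4×platinum ring uses 12 of the 14 lb and totals 2768.
Every other selection either busts 14 lb or fails to beat 2768.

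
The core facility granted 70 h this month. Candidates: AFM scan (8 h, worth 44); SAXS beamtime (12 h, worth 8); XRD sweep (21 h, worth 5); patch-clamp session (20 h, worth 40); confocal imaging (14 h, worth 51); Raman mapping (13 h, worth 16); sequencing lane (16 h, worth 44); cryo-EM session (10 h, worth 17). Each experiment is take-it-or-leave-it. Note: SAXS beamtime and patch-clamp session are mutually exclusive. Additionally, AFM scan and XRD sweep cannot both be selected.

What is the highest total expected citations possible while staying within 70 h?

196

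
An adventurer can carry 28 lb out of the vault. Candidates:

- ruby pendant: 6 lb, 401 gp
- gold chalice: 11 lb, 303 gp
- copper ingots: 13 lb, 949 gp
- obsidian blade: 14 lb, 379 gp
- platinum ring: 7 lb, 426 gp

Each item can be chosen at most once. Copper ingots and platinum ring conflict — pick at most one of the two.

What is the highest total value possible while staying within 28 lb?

Taking ruby pendant + copper ingots: 19 lb used, 1350 in value.
Next best is copper ingots + obsidian blade at 1328 (27 lb) — short by 22.

1350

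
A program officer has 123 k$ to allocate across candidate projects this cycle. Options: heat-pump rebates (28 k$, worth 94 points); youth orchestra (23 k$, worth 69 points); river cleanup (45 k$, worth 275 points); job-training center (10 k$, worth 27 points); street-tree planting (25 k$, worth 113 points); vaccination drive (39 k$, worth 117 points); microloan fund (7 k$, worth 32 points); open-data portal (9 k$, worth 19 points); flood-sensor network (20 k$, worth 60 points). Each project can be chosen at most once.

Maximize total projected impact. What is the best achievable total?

By projected impact per k$: river cleanup 6.11, microloan fund 4.57, street-tree planting 4.52 lead.
A density-first pass picks heat-pump rebates + river cleanup + job-training center + street-tree planting + microloan fund — 541 at 115 k$.
The 17 k$ tied up in job-training center and microloan fund is better spent on youth orchestra — total rises to 551 (121 k$).
Every other selection either busts 123 k$ or fails to beat 551.

551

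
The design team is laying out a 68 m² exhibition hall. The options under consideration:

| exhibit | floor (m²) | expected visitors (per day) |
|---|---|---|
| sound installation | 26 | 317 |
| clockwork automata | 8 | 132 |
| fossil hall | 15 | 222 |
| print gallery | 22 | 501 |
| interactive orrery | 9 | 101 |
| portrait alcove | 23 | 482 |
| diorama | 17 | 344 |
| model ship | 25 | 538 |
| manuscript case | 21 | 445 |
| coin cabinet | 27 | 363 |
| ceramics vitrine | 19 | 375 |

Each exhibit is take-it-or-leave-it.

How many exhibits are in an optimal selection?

Optimal total is 1484.
For example print gallery + model ship + manuscript case achieves it, using 68 m².
All optima have 3 exhibits.

3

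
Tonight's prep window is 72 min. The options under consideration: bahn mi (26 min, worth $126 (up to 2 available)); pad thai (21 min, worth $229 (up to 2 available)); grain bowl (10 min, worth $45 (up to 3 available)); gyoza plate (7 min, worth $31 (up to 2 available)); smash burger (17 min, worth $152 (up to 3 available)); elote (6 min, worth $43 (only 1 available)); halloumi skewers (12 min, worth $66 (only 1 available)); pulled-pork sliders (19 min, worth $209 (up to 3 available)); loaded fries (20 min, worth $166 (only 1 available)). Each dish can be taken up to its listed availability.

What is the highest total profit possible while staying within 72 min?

722

The ratio heuristic lands on gyoza plate + elote + 3×pulled-pork sliders (701) but leaves 2 min idle.
Replace gyoza plate and elote and pulled-pork sliders with 2×smash burger: the trade gains 21 net, giving 722 at 72 min.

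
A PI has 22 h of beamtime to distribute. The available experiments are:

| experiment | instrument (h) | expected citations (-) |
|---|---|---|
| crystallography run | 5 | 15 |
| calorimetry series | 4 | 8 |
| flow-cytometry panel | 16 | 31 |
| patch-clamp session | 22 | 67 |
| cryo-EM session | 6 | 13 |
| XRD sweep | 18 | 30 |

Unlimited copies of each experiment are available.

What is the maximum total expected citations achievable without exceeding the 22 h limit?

Taking patch-clamp session: 22 h used, 67 in expected citations.

67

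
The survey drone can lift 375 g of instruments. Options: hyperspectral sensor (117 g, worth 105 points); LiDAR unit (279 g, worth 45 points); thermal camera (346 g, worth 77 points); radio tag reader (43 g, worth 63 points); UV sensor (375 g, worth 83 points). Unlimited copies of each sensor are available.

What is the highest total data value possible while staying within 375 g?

504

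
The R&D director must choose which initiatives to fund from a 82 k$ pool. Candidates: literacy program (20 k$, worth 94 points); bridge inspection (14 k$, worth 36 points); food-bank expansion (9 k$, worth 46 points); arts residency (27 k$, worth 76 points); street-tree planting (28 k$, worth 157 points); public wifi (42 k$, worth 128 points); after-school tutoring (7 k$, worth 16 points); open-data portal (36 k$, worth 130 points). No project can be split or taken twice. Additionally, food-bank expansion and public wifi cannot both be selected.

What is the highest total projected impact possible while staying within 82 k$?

349

Best packing: literacy program + bridge inspection + food-bank expansion + street-tree planting + after-school tutoring — 78 k$, 349 total.
Food-bank expansion + street-tree planting + after-school tutoring + open-data portal matches that 349 at 80 k$; no feasible combination exceeds it.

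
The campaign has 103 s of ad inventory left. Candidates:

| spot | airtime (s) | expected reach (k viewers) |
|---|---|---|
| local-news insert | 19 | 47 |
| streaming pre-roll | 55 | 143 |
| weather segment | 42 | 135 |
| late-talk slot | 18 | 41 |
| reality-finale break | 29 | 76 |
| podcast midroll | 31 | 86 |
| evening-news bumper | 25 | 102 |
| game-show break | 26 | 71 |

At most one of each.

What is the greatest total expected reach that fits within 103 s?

323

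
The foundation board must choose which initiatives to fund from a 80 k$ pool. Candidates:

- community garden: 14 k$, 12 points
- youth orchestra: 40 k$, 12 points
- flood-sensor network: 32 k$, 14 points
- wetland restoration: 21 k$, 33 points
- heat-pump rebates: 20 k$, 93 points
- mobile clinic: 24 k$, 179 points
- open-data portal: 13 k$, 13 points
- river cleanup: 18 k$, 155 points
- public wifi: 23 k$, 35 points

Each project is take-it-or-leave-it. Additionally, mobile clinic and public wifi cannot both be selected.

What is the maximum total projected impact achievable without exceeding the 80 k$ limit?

Ranking by ratio (projected impact/k$): river cleanup 8.61, mobile clinic 7.46, heat-pump rebates 4.65.
Best packing: heat-pump rebates + mobile clinic + open-data portal + river cleanup — 75 k$, 440 total.

440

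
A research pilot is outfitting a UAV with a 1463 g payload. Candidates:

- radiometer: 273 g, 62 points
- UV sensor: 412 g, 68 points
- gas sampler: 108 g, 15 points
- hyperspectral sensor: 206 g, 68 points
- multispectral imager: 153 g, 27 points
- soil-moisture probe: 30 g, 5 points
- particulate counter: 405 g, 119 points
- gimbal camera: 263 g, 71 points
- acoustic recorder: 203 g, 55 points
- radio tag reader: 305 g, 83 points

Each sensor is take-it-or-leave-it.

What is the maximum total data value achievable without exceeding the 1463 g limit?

403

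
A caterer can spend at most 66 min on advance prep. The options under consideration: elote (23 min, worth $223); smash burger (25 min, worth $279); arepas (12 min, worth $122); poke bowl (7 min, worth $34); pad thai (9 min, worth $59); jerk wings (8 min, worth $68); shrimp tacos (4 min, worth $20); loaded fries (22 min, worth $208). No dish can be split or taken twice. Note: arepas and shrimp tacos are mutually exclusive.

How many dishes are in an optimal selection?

4

Best achievable profit is 643.
One optimal bundle: smash burger + arepas + poke bowl + loaded fries (66 min).
All optima have 4 dishes.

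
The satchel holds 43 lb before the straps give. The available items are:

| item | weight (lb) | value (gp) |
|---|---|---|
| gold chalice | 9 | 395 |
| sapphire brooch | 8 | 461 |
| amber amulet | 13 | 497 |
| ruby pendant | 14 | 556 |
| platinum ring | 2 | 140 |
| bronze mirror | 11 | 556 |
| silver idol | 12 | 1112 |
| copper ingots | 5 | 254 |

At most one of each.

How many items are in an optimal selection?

5

Best achievable value is 2664.
One optimal bundle: gold chalice + sapphire brooch + platinum ring + bronze mirror + silver idol (42 lb).
All optima have 5 items.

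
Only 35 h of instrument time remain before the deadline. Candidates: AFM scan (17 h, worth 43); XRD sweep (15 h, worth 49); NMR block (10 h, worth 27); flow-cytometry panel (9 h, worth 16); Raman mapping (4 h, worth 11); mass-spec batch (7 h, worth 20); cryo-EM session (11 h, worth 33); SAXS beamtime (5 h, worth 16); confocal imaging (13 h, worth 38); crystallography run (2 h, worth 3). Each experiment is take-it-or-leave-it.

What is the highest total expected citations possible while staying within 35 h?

By expected citations per h: XRD sweep 3.27, SAXS beamtime 3.20, cryo-EM session 3.00 lead.
Best packing: XRD sweep + Raman mapping + cryo-EM session + SAXS beamtime — 35 h, 109 total.
Next best is XRD sweep + mass-spec batch + confocal imaging at 107 (35 h) — short by 2.

109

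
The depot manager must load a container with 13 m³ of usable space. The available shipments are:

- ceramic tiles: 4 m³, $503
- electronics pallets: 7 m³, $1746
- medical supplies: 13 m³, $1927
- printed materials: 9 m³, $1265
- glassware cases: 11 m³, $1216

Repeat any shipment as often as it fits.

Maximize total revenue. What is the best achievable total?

Ranking by ratio (revenue/m³): electronics pallets 249.43, medical supplies 148.23, printed materials 140.56, ceramic tiles 125.75.
Best packing: ceramic tiles + electronics pallets — 11 m³, 2249 total.

2249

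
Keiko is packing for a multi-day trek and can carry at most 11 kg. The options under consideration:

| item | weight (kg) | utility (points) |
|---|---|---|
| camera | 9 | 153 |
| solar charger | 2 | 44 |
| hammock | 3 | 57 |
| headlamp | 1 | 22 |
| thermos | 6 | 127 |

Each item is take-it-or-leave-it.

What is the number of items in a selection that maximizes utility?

3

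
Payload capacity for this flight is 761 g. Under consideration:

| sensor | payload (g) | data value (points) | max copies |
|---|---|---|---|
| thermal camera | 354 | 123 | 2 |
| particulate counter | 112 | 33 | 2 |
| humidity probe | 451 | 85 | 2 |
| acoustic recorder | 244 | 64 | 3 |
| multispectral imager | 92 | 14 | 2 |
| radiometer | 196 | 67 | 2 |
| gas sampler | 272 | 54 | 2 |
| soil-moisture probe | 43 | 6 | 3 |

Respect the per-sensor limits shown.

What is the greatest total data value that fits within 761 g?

Greedy by ratio would take 2×thermal camera + soil-moisture probe: 751 g used, total 252.
Replace thermal camera and soil-moisture probe with 2×radiometer: the trade gains 5 net, giving 257 at 746 g.
That's the maximum — no swap from here does better than 257.

257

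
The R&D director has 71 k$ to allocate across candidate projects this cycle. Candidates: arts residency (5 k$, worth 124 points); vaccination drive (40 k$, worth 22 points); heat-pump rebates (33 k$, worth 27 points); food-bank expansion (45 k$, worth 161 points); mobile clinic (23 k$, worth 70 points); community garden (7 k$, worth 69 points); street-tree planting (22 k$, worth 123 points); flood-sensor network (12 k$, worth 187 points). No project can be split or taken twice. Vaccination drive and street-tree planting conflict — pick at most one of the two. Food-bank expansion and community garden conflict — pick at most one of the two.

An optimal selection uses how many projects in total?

Optimal total is 573.
One optimal bundle: arts residency + mobile clinic + community garden + street-tree planting + flood-sensor network (69 k$).
Any selection reaching 573 contains exactly 5 projects.

5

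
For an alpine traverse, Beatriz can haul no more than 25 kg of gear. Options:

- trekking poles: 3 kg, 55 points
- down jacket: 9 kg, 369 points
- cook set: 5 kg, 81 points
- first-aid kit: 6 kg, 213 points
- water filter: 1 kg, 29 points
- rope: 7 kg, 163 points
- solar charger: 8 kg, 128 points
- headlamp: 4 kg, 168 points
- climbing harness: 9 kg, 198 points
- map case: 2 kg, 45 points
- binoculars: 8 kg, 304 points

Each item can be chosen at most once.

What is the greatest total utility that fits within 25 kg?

931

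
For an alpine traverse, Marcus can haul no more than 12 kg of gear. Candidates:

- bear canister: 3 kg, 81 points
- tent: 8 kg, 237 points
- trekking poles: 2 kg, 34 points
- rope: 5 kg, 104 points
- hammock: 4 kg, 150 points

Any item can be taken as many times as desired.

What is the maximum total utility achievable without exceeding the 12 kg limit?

450

By utility per kg: hammock 37.50, tent 29.62, bear canister 27.00, rope 20.80 lead.
The ratio ordering already packs tightly: 3×hammock, 12 kg, 450.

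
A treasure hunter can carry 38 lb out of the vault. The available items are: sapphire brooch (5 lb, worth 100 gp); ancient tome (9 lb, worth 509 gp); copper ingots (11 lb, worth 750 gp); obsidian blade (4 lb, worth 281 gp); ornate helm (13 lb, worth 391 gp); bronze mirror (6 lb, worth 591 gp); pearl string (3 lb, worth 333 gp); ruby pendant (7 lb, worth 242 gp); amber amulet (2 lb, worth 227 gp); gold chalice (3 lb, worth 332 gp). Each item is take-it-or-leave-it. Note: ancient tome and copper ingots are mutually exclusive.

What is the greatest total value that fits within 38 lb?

Best packing: copper ingots + obsidian blade + bronze mirror + pearl string + ruby pendant + amber amulet + gold chalice — 36 lb, 2756 total.

2756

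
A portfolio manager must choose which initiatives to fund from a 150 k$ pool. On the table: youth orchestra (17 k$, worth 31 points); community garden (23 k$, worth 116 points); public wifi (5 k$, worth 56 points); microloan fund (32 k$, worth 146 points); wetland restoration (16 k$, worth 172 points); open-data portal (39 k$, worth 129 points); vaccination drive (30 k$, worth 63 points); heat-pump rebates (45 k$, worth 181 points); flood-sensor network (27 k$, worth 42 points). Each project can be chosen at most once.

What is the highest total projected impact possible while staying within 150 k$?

713

Ranking by ratio (projected impact/k$): public wifi 11.20, wetland restoration 10.75, community garden 5.04.
Filling by ratio: youth orchestra + community garden + public wifi + microloan fund + wetland restoration + heat-pump rebates for 702, with 12 k$ left unused.
Dropping youth orchestra frees 17 k$; slotting in flood-sensor network (27 k$) lifts the total to 713 at 148 k$.
Runner-up youth orchestra + community garden + public wifi + microloan fund + wetland restoration + heat-pump rebates tops out at 702.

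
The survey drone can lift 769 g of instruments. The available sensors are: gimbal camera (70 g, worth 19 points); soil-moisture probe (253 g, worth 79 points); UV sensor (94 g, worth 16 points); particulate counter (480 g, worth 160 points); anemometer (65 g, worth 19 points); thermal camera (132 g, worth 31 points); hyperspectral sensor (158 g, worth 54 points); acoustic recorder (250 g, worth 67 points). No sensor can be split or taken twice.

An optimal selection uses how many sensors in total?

2

Best achievable data value is 239.
For example soil-moisture probe + particulate counter achieves it, using 733 g.
Any selection reaching 239 contains exactly 2 sensors.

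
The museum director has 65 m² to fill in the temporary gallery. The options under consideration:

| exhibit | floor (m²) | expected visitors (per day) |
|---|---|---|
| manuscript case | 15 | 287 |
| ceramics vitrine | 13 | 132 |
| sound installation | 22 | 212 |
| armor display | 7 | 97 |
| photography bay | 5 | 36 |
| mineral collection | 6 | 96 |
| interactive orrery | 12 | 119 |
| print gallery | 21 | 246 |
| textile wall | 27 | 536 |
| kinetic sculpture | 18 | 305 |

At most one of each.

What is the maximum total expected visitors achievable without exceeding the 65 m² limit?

Density check — textile wall 19.85, manuscript case 19.13, kinetic sculpture 16.94, mineral collection 16.00 are the best per m².
Manuscript case + photography bay + textile wall + kinetic sculpture uses 65 of the 65 m² and totals 1164.

1164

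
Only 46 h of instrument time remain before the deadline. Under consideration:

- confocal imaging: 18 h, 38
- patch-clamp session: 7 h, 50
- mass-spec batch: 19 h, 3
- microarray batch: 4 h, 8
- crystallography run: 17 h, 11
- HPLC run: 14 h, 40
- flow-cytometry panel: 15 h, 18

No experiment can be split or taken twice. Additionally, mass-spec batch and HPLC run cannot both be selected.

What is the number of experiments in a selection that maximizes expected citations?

The maximum expected citations within 46 h is 136.
For example confocal imaging + patch-clamp session + microarray batch + HPLC run achieves it, using 43 h.
Every optimal selection uses 4 experiments.

4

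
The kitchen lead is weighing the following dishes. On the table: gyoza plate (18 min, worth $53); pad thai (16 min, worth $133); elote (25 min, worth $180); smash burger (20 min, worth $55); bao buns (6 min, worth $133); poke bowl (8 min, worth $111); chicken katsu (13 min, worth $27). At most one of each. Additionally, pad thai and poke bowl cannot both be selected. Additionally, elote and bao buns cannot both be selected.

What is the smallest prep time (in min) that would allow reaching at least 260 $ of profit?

22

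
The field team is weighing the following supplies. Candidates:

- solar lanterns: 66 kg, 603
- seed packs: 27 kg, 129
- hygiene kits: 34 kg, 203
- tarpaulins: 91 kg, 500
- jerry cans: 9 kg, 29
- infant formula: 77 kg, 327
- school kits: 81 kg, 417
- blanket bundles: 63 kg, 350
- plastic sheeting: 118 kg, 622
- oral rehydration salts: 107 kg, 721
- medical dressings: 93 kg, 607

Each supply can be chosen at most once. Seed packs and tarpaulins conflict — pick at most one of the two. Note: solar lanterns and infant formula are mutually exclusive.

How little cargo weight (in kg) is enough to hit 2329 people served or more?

347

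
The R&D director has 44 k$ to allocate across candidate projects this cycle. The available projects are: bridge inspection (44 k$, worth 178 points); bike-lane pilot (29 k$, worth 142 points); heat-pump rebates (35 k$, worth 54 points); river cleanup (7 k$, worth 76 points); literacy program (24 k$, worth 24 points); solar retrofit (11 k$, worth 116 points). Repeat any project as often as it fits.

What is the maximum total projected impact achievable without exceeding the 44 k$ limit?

464

Density check — river cleanup 10.86, solar retrofit 10.55, bike-lane pilot 4.90, bridge inspection 4.05 are the best per k$.
Greedy by ratio would take 6×river cleanup: 42 k$ used, total 456.
The 42 k$ tied up in 6×river cleanup is better spent on 4×solar retrofit — total rises to 464 (44 k$).
No other feasible combination exceeds 464.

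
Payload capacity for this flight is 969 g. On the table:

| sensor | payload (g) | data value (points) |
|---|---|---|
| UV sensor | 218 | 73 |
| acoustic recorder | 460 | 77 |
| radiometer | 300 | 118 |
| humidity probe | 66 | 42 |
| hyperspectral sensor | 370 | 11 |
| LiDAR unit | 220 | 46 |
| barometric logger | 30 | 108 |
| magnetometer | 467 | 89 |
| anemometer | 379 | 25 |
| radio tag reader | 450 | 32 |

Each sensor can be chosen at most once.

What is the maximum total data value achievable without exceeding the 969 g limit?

Ranking by ratio (data value/g): barometric logger 3.60, humidity probe 0.64, radiometer 0.39.
UV sensor + radiometer + humidity probe + LiDAR unit + barometric logger uses 834 of the 969 g and totals 387.
Every other selection either busts 969 g or fails to beat 387.

387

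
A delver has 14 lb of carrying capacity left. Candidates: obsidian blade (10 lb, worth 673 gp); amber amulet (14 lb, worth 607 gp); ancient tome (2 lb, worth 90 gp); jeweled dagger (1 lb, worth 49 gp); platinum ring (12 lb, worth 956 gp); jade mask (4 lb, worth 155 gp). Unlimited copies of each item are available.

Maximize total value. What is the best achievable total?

By value per lb: platinum ring 79.67, obsidian blade 67.30, jeweled dagger 49.00, ancient tome 45.00 lead.
Best packing: 2×jeweled dagger + platinum ring — 14 lb, 1054 total.
Every other selection either busts 14 lb or fails to beat 1054.

1054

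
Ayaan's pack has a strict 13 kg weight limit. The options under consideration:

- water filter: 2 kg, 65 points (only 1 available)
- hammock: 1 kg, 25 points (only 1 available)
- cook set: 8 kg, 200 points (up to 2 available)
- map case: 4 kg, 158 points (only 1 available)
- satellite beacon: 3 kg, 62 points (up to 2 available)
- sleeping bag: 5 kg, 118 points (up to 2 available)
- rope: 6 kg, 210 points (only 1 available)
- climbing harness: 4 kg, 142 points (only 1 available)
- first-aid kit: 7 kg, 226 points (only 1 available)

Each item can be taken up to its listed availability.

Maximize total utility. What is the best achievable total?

458

Density check — map case 39.50, climbing harness 35.50, rope 35.00, water filter 32.50 are the best per kg.
Filling by ratio: water filter + hammock + map case + climbing harness for 390, with 2 kg left unused.
Replace climbing harness with rope: the trade gains 68 net, giving 458 at 13 kg.
Nothing else within 13 kg beats 458.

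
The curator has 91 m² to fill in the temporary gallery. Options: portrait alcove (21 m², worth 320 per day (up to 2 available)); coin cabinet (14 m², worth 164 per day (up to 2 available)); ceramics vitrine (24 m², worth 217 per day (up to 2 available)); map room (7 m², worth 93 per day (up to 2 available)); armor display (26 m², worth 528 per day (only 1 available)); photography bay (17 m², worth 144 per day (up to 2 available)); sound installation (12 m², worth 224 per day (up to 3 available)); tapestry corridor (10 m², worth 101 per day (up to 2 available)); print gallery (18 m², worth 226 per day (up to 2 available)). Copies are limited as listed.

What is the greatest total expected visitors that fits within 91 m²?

1613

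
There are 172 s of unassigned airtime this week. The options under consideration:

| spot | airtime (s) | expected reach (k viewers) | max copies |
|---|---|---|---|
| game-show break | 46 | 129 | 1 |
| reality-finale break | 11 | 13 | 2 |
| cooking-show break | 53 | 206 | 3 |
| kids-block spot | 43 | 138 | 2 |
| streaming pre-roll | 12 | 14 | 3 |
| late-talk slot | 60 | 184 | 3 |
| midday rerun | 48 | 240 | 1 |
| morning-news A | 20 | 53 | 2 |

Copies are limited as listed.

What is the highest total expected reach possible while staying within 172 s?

666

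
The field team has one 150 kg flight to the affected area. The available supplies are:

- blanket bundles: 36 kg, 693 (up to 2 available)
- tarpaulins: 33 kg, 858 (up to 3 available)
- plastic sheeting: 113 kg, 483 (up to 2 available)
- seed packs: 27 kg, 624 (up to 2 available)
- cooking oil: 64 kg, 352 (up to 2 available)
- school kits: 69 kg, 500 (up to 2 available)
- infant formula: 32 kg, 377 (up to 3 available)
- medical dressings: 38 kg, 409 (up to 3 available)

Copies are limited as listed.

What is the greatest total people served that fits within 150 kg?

By people served per kg: tarpaulins 26.00, seed packs 23.11, blanket bundles 19.25, infant formula 11.78 lead.
A density-first pass picks 3×tarpaulins + seed packs — 3198 at 126 kg.
The 27 kg tied up in seed packs is better spent on blanket bundles — total rises to 3267 (135 kg).
No other feasible combination exceeds 3267.

3267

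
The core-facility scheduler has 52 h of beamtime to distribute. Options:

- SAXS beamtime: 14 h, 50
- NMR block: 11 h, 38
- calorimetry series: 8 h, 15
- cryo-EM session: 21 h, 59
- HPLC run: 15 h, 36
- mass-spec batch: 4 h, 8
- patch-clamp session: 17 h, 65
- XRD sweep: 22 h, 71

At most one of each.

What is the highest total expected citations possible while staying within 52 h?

174

Taking the top-ratio experiments first gives SAXS beamtime + NMR block + mass-spec batch + patch-clamp session for 161 (46 h).
Dropping NMR block and mass-spec batch frees 15 h; slotting in cryo-EM session (21 h) lifts the total to 174 at 52 h.
NMR block + patch-clamp session + XRD sweep matches that 174 at 50 h; no feasible combination exceeds it.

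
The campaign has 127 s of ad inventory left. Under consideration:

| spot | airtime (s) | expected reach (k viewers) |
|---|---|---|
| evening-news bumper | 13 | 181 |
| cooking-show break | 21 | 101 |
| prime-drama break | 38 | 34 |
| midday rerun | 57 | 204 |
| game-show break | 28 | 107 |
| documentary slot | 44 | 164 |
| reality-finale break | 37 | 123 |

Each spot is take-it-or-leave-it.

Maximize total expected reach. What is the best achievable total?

Greedy by ratio would take evening-news bumper + cooking-show break + game-show break + documentary slot: 106 s used, total 553.
The 44 s tied up in documentary slot is better spent on midday rerun — total rises to 593 (119 s).
Next best is evening-news bumper + game-show break + documentary slot + reality-finale break at 575 (122 s) — short by 18.

593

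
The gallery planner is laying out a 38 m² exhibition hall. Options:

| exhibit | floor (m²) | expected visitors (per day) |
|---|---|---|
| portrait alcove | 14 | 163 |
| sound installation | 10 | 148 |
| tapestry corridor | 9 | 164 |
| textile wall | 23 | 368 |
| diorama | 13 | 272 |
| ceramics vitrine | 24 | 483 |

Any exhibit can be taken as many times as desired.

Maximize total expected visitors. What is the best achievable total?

755

Taking the top-ratio exhibits first gives tapestry corridor + 2×diorama for 708 (35 m²).
The 22 m² tied up in tapestry corridor and diorama is better spent on ceramics vitrine — total rises to 755 (37 m²).
That's the maximum — no swap from here does better than 755.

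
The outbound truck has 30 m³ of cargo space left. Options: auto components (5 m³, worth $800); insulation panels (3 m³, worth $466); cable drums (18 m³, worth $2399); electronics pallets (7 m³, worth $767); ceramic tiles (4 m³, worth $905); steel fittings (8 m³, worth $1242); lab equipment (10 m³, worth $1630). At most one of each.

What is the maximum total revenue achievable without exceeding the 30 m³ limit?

5043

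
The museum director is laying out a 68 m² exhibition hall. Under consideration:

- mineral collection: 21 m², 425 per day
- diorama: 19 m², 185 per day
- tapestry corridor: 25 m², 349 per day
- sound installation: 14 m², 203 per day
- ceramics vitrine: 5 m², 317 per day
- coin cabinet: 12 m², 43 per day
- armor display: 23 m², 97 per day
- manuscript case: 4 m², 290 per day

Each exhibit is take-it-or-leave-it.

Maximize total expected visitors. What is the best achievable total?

The ratio heuristic lands on mineral collection + diorama + sound installation + ceramics vitrine + manuscript case (1420) but leaves 5 m² idle.
The 33 m² tied up in diorama and sound installation is better spent on tapestry corridor + coin cabinet — total rises to 1424 (67 m²).
Runner-up mineral collection + diorama + sound installation + ceramics vitrine + manuscript case tops out at 1420.

1424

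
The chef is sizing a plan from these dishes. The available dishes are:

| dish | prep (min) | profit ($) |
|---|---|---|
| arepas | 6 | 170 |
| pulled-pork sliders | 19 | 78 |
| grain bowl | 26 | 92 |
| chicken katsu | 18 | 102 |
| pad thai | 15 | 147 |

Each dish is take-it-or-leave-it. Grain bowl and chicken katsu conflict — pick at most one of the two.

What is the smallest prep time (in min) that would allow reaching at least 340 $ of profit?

39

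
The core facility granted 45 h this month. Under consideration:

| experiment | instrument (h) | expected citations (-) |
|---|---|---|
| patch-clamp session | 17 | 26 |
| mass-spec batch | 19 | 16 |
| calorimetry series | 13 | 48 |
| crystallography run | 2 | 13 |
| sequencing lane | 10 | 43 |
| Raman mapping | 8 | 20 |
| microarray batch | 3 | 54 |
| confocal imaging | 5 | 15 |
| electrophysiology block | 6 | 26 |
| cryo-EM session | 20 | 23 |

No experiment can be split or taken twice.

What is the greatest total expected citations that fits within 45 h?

Taking the top-ratio experiments first gives calorimetry series + crystallography run + sequencing lane + microarray batch + confocal imaging + electrophysiology block for 199 (39 h).
Replace crystallography run with Raman mapping: the trade gains 7 net, giving 206 at 45 h.
Every other selection either busts 45 h or fails to beat 206.

206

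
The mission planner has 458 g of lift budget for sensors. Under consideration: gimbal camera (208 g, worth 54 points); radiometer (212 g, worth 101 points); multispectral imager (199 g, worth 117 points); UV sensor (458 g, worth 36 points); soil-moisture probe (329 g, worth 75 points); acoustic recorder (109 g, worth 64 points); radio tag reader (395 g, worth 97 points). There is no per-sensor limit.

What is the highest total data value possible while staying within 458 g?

256

Filling by ratio: 2×multispectral imager for 234, with 60 g left unused.
Dropping 2×multispectral imager frees 398 g; slotting in 4×acoustic recorder (436 g) lifts the total to 256 at 436 g.
Every other selection either busts 458 g or fails to beat 256.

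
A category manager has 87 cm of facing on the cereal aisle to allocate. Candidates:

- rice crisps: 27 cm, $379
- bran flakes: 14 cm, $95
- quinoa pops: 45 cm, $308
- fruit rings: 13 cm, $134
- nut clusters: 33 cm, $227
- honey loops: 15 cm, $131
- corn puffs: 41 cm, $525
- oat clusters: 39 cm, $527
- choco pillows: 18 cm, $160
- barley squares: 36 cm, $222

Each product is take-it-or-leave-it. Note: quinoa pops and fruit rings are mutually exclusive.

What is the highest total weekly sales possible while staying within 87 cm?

Filling by ratio: rice crisps + fruit rings + oat clusters for 1040, with 8 cm left unused.
Replace fruit rings with choco pillows: the trade gains 26 net, giving 1066 at 84 cm.
Nothing else feasible within 87 cm beats 1066.

1066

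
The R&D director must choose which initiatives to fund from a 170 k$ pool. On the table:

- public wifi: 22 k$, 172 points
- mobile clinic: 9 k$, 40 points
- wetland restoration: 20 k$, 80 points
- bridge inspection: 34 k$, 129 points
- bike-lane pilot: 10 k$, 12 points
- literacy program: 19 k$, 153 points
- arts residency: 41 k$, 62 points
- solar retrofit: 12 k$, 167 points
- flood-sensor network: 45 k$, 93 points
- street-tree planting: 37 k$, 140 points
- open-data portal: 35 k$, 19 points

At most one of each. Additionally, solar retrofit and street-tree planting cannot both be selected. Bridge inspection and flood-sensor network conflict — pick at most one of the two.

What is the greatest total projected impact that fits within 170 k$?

Public wifi + mobile clinic + wetland restoration + bridge inspection + bike-lane pilot + literacy program + arts residency + solar retrofit uses 167 of the 170 k$ and totals 815.
Runner-up public wifi + mobile clinic + wetland restoration + bridge inspection + literacy program + arts residency + solar retrofit tops out at 803.

815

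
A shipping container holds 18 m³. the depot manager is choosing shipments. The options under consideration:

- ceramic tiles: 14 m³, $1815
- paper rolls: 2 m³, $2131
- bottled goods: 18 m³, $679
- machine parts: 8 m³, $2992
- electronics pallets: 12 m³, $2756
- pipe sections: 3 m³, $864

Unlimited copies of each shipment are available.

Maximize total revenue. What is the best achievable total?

19179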